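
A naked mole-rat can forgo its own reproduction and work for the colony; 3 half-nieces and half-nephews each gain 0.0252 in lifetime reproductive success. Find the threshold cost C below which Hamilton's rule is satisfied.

0.00945

r to a half-niece or half-nephew = 1/8 (half-aunt/uncle↔niece/nephew: one path of length 3: r = (1/2)^3 = 1/8).
Hamilton's rule: n·r·B > C, so the trait is favored while C < n·r·B = 3·0.125·0.0252 = 0.00945.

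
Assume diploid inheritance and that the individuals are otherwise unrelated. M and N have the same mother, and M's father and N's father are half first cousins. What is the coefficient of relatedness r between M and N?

0.265625

Independent pedigree routes through distinct common ancestors add.
M and N are related in two ways: half-sibs through their shared mother (r = 1/4) and half second cousins through their fathers (r = 1/64).
r = 1/4 + 1/64 = 0.265625.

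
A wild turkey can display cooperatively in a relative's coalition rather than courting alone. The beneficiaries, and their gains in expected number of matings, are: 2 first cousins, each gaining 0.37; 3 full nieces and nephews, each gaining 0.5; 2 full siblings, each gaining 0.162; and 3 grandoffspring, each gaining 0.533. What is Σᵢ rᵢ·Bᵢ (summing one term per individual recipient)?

r to a first cousin = 1/8 (first cousins share one grandparent pair — two paths of length 4: r = 2·(1/2)^4 = 1/8).
r to a full niece or nephew = 1/4 (full aunt/uncle↔niece/nephew: two paths of length 3 through the shared grandparent pair: r = 2·(1/2)^3 = 1/4).
r to a full sibling = 0.5 (full sibs share both parents — two paths of length 2: r = 2·(1/2)^2 = 1/2).
r to a grandoffspring = 0.25 (two parent–offspring links: r = (1/2)^2 = 1/4).
Summing one r·B term per recipient: 2·0.125·0.37 + 3·0.25·0.5 + 2·0.5·0.162 + 3·0.25·0.533 = 1.02925.

1.02925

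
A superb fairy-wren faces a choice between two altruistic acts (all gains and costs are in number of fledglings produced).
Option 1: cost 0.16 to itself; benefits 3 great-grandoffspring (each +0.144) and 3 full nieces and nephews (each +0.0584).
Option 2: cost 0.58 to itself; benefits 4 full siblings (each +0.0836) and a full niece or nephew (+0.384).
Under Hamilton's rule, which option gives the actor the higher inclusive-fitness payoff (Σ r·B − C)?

Option 1

Option 1: r to a great-grandoffspring = 0.125.
Option 1: r to a full niece or nephew = 0.25.
Option 1: Σ r·B − C = (3·0.125·0.144 + 3·0.25·0.0584) − 0.16 = -0.0622.
Option 2: r to a full sibling = 0.5.
Option 2: r to a full niece or nephew = 0.25.
Option 2: Σ r·B − C = (4·0.5·0.0836 + 1·0.25·0.384) − 0.58 = -0.3168.
Option 1 has the higher net inclusive-fitness payoff.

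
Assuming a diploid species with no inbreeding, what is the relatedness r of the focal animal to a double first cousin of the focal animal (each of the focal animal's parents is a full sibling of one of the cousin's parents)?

0.25

Each parent–offspring link contributes a factor of 1/2, and independent paths through distinct common ancestors add.
Double first cousins share both grandparent pairs — four paths of length 4: r = 4·(1/2)^4 = 1/4.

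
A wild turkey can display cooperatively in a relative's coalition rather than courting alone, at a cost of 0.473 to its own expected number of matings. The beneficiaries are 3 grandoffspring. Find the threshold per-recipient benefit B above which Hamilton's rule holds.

r to a grandoffspring = 1/4 (two parent–offspring links: r = (1/2)^2 = 1/4).
Hamilton's rule with n recipients of equal r: n·r·B > C, so B > C/(n·r) = 0.473/(3·0.25) = 0.6307.

0.6307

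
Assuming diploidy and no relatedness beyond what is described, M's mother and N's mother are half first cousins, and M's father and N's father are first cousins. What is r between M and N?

Relatedness sums over independent paths through distinct common ancestors.
M and N are related in two ways: half second cousins through their mothers (r = 1/64) and second cousins through their fathers (r = 1/32).
r = 1/64 + 1/32 = 0.046875.

0.046875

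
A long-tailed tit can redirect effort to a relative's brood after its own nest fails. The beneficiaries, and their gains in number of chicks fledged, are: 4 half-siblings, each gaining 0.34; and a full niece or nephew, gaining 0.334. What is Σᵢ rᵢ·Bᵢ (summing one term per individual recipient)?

r to a half-sibling = 0.25 (half-sibs share one parent — one path of length 2: r = (1/2)^2 = 1/4).
r to a full niece or nephew = 0.25 (full aunt/uncle↔niece/nephew: two paths of length 3 through the shared grandparent pair: r = 2·(1/2)^3 = 1/4).
Summing one r·B term per recipient: 4·0.25·0.34 + 1·0.25·0.334 = 0.4235.

0.4235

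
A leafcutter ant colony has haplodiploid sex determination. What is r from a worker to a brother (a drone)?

Her haploid brother carries none of their father's genes and a random half of their mother's genome; that half matches the maternal half of her own genome with probability 1/2: r = 1/2 · 1/2 = 1/4.

0.25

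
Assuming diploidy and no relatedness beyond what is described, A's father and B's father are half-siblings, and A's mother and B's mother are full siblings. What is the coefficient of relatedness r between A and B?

With two independent routes of shared ancestry, r is the sum of the two contributions.
A and B are related in two ways: half first cousins through their fathers (r = 1/16) and first cousins through their mothers (r = 1/8).
r = 1/16 + 1/8 = 0.1875.

0.1875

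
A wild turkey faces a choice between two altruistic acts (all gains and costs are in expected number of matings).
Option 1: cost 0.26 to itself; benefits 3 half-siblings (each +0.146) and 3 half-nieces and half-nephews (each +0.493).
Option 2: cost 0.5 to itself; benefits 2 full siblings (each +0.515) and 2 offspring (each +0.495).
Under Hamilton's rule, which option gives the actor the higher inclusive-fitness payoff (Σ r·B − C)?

Option 1: r to a half-sibling = 0.25.
Option 1: r to a half-niece or half-nephew = 0.125.
Option 1: Σ r·B − C = (3·0.25·0.146 + 3·0.125·0.493) − 0.26 = 0.034375.
Option 2: r to a full sibling = 0.5.
Option 2: r to an offspring = 0.5.
Option 2: Σ r·B − C = (2·0.5·0.515 + 2·0.5·0.495) − 0.5 = 0.51.
Option 2 has the higher net inclusive-fitness payoff.

Option 2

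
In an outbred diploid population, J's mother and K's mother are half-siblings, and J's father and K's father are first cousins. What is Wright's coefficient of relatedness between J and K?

0.09375

Independent pedigree routes through distinct common ancestors add.
J and K are related in two ways: half first cousins through their mothers (r = 1/16) and second cousins through their fathers (r = 1/32).
r = 1/16 + 1/32 = 0.09375.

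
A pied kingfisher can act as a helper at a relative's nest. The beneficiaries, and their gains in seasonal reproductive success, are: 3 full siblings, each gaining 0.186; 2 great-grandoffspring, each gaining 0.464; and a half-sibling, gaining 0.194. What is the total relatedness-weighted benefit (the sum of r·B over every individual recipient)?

0.4435

r to a full sibling = 1/2 (full sibs share both parents — two paths of length 2: r = 2·(1/2)^2 = 1/2).
r to a great-grandoffspring = 1/8 (three parent–offspring links: r = (1/2)^3 = 1/8).
r to a half-sibling = 0.25 (half-sibs share one parent — one path of length 2: r = (1/2)^2 = 1/4).
Summing one r·B term per recipient: 3·0.5·0.186 + 2·0.125·0.464 + 1·0.25·0.194 = 0.4435.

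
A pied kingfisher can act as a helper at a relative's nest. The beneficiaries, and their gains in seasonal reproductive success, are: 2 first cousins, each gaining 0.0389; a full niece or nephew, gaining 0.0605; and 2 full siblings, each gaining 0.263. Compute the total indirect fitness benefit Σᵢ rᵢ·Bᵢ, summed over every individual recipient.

0.28785

r to a first cousin = 0.125 (first cousins share one grandparent pair — two paths of length 4: r = 2·(1/2)^4 = 1/8).
r to a full niece or nephew = 0.25 (full aunt/uncle↔niece/nephew: two paths of length 3 through the shared grandparent pair: r = 2·(1/2)^3 = 1/4).
r to a full sibling = 1/2 (full sibs share both parents — two paths of length 2: r = 2·(1/2)^2 = 1/2).
Summing one r·B term per recipient: 2·0.125·0.0389 + 1·0.25·0.0605 + 2·0.5·0.263 = 0.28785.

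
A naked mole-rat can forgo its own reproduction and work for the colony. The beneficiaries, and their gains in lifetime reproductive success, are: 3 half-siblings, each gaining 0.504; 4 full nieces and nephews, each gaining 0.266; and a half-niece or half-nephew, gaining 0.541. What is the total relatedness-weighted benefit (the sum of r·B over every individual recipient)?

r to a half-sibling = 1/4 (half-sibs share one parent — one path of length 2: r = (1/2)^2 = 1/4).
r to a full niece or nephew = 1/4 (full aunt/uncle↔niece/nephew: two paths of length 3 through the shared grandparent pair: r = 2·(1/2)^3 = 1/4).
r to a half-niece or half-nephew = 0.125 (half-aunt/uncle↔niece/nephew: one path of length 3: r = (1/2)^3 = 1/8).
Summing one r·B term per recipient: 3·0.25·0.504 + 4·0.25·0.266 + 1·0.125·0.541 = 0.711625.

0.711625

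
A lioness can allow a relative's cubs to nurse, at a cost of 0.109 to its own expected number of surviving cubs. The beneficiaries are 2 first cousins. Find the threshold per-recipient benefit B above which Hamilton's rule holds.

0.436

r to a first cousin = 1/8 (first cousins share one grandparent pair — two paths of length 4: r = 2·(1/2)^4 = 1/8).
Hamilton's rule with n recipients of equal r: n·r·B > C, so B > C/(n·r) = 0.109/(2·0.125) = 0.436.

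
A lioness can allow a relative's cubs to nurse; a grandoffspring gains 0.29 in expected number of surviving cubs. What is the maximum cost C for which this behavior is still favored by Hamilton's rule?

0.0725

r to a grandoffspring = 0.25 (two parent–offspring links: r = (1/2)^2 = 1/4).
Hamilton's rule: n·r·B > C, so the trait is favored while C < n·r·B = 1·0.25·0.29 = 0.0725.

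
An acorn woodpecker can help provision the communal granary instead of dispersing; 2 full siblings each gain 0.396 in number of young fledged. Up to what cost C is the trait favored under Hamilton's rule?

0.396

r to a full sibling = 1/2 (full sibs share both parents — two paths of length 2: r = 2·(1/2)^2 = 1/2).
Hamilton's rule: n·r·B > C, so the trait is favored while C < n·r·B = 2·0.5·0.396 = 0.396.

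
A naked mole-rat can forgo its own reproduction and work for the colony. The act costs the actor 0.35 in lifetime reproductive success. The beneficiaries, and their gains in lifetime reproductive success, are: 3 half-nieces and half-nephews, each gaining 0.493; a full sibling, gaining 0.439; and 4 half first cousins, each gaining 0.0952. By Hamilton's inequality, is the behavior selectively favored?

Hamilton's rule: the trait is favored when the sum of r·B over every recipient exceeds the actor's cost C.
r to a half-niece or half-nephew = 0.125 (half-aunt/uncle↔niece/nephew: one path of length 3: r = (1/2)^3 = 1/8).
r to a full sibling = 0.5 (full sibs share both parents — two paths of length 2: r = 2·(1/2)^2 = 1/2).
r to a half first cousin = 0.0625 (half first cousins share one grandparent — one path of length 4: r = (1/2)^4 = 1/16).
Summing one r·B term per recipient: 3·0.125·0.493 + 1·0.5·0.439 + 4·0.0625·0.0952 = 0.428175.
0.428175 > 0.35: the indirect benefit exceeds the cost.

Yes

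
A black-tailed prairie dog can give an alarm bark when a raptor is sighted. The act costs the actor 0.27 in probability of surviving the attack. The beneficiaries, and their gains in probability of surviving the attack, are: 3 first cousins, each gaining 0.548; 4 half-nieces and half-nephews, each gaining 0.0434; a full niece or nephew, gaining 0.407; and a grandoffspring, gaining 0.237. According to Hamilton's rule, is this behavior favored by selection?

Yes

Hamilton's rule: the trait is favored when the sum of r·B over every recipient exceeds the actor's cost C.
r to a first cousin = 1/8 (first cousins share one grandparent pair — two paths of length 4: r = 2·(1/2)^4 = 1/8).
r to a half-niece or half-nephew = 0.125 (half-aunt/uncle↔niece/nephew: one path of length 3: r = (1/2)^3 = 1/8).
r to a full niece or nephew = 0.25 (full aunt/uncle↔niece/nephew: two paths of length 3 through the shared grandparent pair: r = 2·(1/2)^3 = 1/4).
r to a grandoffspring = 0.25 (two parent–offspring links: r = (1/2)^2 = 1/4).
Summing one r·B term per recipient: 3·0.125·0.548 + 4·0.125·0.0434 + 1·0.25·0.407 + 1·0.25·0.237 = 0.3882.
0.3882 > 0.27: the indirect benefit exceeds the cost.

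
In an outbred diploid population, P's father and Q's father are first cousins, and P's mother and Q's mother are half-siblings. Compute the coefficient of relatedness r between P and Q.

0.09375

Wright's path rule: contributions from independent ancestry routes add.
P and Q are related in two ways: second cousins through their fathers (r = 1/32) and half first cousins through their mothers (r = 1/16).
r = 1/32 + 1/16 = 3/32 = 0.09375.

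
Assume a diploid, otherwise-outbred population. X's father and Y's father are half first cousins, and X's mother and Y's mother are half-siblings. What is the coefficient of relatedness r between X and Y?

0.078125

Independent pedigree routes through distinct common ancestors add.
X and Y are related in two ways: half second cousins through their fathers (r = 1/64) and half first cousins through their mothers (r = 1/16).
r = 1/64 + 1/16 = 0.078125.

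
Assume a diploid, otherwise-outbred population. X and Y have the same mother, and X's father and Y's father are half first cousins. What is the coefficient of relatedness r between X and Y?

0.265625

Wright's path rule: contributions from independent ancestry routes add.
X and Y are related in two ways: half-sibs through their shared mother (r = 1/4) and half second cousins through their fathers (r = 1/64).
r = 1/4 + 1/64 = 0.265625.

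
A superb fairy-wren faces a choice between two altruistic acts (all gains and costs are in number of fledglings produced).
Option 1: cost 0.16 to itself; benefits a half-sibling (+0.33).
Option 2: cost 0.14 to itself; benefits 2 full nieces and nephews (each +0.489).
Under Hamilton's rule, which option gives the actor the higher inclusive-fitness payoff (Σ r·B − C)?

Option 1: r to a half-sibling = 0.25.
Option 1: Σ r·B − C = (1·0.25·0.33) − 0.16 = -0.0775.
Option 2: r to a full niece or nephew = 0.25.
Option 2: Σ r·B − C = (2·0.25·0.489) − 0.14 = 0.1045.
Option 2 has the higher net inclusive-fitness payoff.

Option 2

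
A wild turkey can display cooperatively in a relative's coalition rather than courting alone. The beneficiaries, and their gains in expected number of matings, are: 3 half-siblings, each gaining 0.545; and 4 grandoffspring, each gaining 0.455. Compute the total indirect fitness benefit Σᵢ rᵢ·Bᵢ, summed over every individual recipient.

r to a half-sibling = 1/4 (half-sibs share one parent — one path of length 2: r = (1/2)^2 = 1/4).
r to a grandoffspring = 1/4 (two parent–offspring links: r = (1/2)^2 = 1/4).
Summing one r·B term per recipient: 3·0.25·0.545 + 4·0.25·0.455 = 0.86375.

0.86375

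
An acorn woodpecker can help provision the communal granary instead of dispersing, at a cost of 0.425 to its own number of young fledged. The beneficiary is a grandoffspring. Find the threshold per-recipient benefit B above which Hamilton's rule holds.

r to a grandoffspring = 0.25 (two parent–offspring links: r = (1/2)^2 = 1/4).
Hamilton's rule with n recipients of equal r: n·r·B > C, so B > C/(n·r) = 0.425/(1·0.25) = 1.7.

1.7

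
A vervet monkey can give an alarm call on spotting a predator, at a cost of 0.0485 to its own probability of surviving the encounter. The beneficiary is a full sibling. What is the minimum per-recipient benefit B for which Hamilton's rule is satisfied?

r to a full sibling = 1/2 (full sibs share both parents — two paths of length 2: r = 2·(1/2)^2 = 1/2).
Hamilton's rule with n recipients of equal r: n·r·B > C, so B > C/(n·r) = 0.0485/(1·0.5) = 0.097.

0.097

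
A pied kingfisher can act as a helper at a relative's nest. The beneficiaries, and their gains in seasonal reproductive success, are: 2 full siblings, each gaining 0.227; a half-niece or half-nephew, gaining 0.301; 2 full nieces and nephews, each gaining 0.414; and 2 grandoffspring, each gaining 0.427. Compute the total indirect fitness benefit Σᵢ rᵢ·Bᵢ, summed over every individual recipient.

r to a full sibling = 1/2 (full sibs share both parents — two paths of length 2: r = 2·(1/2)^2 = 1/2).
r to a half-niece or half-nephew = 0.125 (half-aunt/uncle↔niece/nephew: one path of length 3: r = (1/2)^3 = 1/8).
r to a full niece or nephew = 1/4 (full aunt/uncle↔niece/nephew: two paths of length 3 through the shared grandparent pair: r = 2·(1/2)^3 = 1/4).
r to a grandoffspring = 0.25 (two parent–offspring links: r = (1/2)^2 = 1/4).
Summing one r·B term per recipient: 2·0.5·0.227 + 1·0.125·0.301 + 2·0.25·0.414 + 2·0.25·0.427 = 0.685125.

0.685125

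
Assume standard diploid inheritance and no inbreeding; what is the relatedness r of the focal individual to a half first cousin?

0.0625

Half first cousins share one grandparent — one path of length 4: r = (1/2)^4 = 1/16.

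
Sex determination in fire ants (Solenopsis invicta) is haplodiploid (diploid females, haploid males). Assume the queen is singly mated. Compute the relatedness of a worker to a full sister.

Haplodiploid full sisters inherit their father's entire haploid genome identically (contributing 1/2) and on average half of their mother's contribution (1/2 · 1/2 = 1/4); r = 1/2 + 1/4 = 3/4.

0.75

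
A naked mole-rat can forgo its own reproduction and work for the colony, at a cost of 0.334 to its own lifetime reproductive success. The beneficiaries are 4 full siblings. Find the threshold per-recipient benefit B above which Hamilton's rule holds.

0.167

r to a full sibling = 1/2 (full sibs share both parents — two paths of length 2: r = 2·(1/2)^2 = 1/2).
Hamilton's rule with n recipients of equal r: n·r·B > C, so B > C/(n·r) = 0.334/(4·0.5) = 0.167.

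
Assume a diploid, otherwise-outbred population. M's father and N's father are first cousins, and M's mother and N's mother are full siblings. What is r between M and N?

Independent pedigree routes through distinct common ancestors add.
M and N are related in two ways: second cousins through their fathers (r = 1/32) and first cousins through their mothers (r = 1/8).
r = 1/32 + 1/8 = 5/32 = 0.15625.

0.15625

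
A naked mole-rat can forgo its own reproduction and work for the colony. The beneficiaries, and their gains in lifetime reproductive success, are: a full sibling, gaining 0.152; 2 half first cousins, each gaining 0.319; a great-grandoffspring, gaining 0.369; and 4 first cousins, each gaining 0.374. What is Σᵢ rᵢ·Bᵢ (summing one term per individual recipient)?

r to a full sibling = 0.5 (full sibs share both parents — two paths of length 2: r = 2·(1/2)^2 = 1/2).
r to a half first cousin = 1/16 (half first cousins share one grandparent — one path of length 4: r = (1/2)^4 = 1/16).
r to a great-grandoffspring = 0.125 (three parent–offspring links: r = (1/2)^3 = 1/8).
r to a first cousin = 1/8 (first cousins share one grandparent pair — two paths of length 4: r = 2·(1/2)^4 = 1/8).
Summing one r·B term per recipient: 1·0.5·0.152 + 2·0.0625·0.319 + 1·0.125·0.369 + 4·0.125·0.374 = 0.349.

0.349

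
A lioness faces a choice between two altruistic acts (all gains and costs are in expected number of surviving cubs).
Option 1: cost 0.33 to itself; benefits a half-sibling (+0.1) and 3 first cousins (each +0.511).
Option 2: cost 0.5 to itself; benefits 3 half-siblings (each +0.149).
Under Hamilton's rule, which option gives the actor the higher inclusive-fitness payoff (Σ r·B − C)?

Option 1

Option 1: r to a half-sibling = 0.25.
Option 1: r to a first cousin = 0.125.
Option 1: Σ r·B − C = (1·0.25·0.1 + 3·0.125·0.511) − 0.33 = -0.113375.
Option 2: r to a half-sibling = 0.25.
Option 2: Σ r·B − C = (3·0.25·0.149) − 0.5 = -0.38825.
Option 1 has the higher net inclusive-fitness payoff.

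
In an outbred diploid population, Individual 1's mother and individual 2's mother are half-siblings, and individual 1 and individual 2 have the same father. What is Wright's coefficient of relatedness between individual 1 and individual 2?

0.3125

Relatedness sums over independent paths through distinct common ancestors.
Individual 1 and individual 2 are related in two ways: half first cousins through their mothers (r = 1/16) and half-sibs through their shared father (r = 1/4).
r = 1/16 + 1/4 = 0.3125.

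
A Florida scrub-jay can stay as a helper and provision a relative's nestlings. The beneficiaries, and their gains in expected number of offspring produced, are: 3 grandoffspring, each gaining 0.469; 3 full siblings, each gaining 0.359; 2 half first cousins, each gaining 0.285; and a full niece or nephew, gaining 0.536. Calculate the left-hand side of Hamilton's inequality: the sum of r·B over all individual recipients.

1.059875

r to a grandoffspring = 0.25 (two parent–offspring links: r = (1/2)^2 = 1/4).
r to a full sibling = 0.5 (full sibs share both parents — two paths of length 2: r = 2·(1/2)^2 = 1/2).
r to a half first cousin = 0.0625 (half first cousins share one grandparent — one path of length 4: r = (1/2)^4 = 1/16).
r to a full niece or nephew = 0.25 (full aunt/uncle↔niece/nephew: two paths of length 3 through the shared grandparent pair: r = 2·(1/2)^3 = 1/4).
Summing one r·B term per recipient: 3·0.25·0.469 + 3·0.5·0.359 + 2·0.0625·0.285 + 1·0.25·0.536 = 1.059875.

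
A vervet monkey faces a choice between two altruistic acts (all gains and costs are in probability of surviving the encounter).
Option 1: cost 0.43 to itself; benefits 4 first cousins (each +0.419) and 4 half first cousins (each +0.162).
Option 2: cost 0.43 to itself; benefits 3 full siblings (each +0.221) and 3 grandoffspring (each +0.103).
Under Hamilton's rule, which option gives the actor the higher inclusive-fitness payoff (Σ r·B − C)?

Option 1: r to a first cousin = 0.125.
Option 1: r to a half first cousin = 0.0625.
Option 1: Σ r·B − C = (4·0.125·0.419 + 4·0.0625·0.162) − 0.43 = -0.18.
Option 2: r to a full sibling = 0.5.
Option 2: r to a grandoffspring = 0.25.
Option 2: Σ r·B − C = (3·0.5·0.221 + 3·0.25·0.103) − 0.43 = -0.02125.
Option 2 has the higher net inclusive-fitness payoff.

Option 2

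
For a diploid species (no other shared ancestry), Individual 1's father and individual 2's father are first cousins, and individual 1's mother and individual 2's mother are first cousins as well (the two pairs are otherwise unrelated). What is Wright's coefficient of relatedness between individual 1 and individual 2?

0.0625

Relatedness sums over independent paths through distinct common ancestors.
Individual 1 and individual 2 are related in two ways: second cousins through their fathers (r = 1/32) and second cousins through their mothers (r = 1/32).
r = 1/32 + 1/32 = 1/16 = 0.0625.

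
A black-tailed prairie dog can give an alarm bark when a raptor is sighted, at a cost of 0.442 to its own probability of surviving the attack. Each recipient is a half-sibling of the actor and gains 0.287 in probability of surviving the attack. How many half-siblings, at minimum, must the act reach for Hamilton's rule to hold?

r to a half-sibling = 1/4 (half-sibs share one parent — one path of length 2: r = (1/2)^2 = 1/4).
Hamilton's rule: n·r·B > C  ⇒  n > C/(r·B) = 0.442/(0.25·0.287) = 6.16.
The smallest integer exceeding 6.16 is 7.

7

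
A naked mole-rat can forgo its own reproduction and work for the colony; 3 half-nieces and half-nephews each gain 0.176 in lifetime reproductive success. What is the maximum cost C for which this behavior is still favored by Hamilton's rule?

0.066

r to a half-niece or half-nephew = 0.125 (half-aunt/uncle↔niece/nephew: one path of length 3: r = (1/2)^3 = 1/8).
Hamilton's rule: n·r·B > C, so the trait is favored while C < n·r·B = 3·0.125·0.176 = 0.066.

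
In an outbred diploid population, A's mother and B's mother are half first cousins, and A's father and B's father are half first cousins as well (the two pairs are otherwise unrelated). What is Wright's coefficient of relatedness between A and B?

0.03125

With two independent routes of shared ancestry, r is the sum of the two contributions.
A and B are related in two ways: half second cousins through their mothers (r = 1/64) and half second cousins through their fathers (r = 1/64).
r = 1/64 + 1/64 = 0.03125.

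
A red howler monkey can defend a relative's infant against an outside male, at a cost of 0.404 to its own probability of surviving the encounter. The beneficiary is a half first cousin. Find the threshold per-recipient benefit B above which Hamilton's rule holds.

6.464

r to a half first cousin = 0.0625 (half first cousins share one grandparent — one path of length 4: r = (1/2)^4 = 1/16).
Hamilton's rule with n recipients of equal r: n·r·B > C, so B > C/(n·r) = 0.404/(1·0.0625) = 6.464.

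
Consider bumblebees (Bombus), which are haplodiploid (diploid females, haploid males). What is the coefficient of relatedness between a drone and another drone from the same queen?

0.5

Haploid brothers each carry a random half of the queen's diploid genome, so on average they share half: r = 1/2.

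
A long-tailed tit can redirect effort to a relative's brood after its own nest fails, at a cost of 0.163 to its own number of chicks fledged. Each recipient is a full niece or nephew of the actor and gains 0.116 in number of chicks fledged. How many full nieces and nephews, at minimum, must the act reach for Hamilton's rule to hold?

r to a full niece or nephew = 1/4 (full aunt/uncle↔niece/nephew: two paths of length 3 through the shared grandparent pair: r = 2·(1/2)^3 = 1/4).
Hamilton's rule: n·r·B > C  ⇒  n > C/(r·B) = 0.163/(0.25·0.116) = 5.621.
The smallest integer exceeding 5.621 is 6.

6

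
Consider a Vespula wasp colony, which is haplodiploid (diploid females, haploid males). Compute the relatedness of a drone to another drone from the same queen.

0.5

Haploid brothers each carry a random half of the queen's diploid genome, so on average they share half: r = 1/2.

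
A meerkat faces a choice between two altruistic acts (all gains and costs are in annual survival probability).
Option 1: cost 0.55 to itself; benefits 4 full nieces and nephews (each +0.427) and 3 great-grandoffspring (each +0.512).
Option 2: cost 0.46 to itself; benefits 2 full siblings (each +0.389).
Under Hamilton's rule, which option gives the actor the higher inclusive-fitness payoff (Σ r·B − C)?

Option 1

Option 1: r to a full niece or nephew = 0.25.
Option 1: r to a great-grandoffspring = 0.125.
Option 1: Σ r·B − C = (4·0.25·0.427 + 3·0.125·0.512) − 0.55 = 0.069.
Option 2: r to a full sibling = 0.5.
Option 2: Σ r·B − C = (2·0.5·0.389) − 0.46 = -0.071.
Option 1 has the higher net inclusive-fitness payoff.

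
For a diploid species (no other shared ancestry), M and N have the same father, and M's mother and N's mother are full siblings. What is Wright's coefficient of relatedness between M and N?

0.375

Independent pedigree routes through distinct common ancestors add.
M and N are related in two ways: half-sibs through their shared father (r = 1/4) and first cousins through their mothers (r = 1/8).
r = 1/4 + 1/8 = 0.375.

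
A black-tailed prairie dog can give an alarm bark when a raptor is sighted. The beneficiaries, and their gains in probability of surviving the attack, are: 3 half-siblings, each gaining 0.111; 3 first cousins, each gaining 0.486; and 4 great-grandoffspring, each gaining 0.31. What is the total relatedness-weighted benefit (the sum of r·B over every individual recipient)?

r to a half-sibling = 0.25 (half-sibs share one parent — one path of length 2: r = (1/2)^2 = 1/4).
r to a first cousin = 1/8 (first cousins share one grandparent pair — two paths of length 4: r = 2·(1/2)^4 = 1/8).
r to a great-grandoffspring = 1/8 (three parent–offspring links: r = (1/2)^3 = 1/8).
Summing one r·B term per recipient: 3·0.25·0.111 + 3·0.125·0.486 + 4·0.125·0.31 = 0.4205.

0.4205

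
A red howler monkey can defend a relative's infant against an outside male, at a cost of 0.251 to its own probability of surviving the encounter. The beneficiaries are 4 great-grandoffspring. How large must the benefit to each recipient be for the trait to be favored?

r to a great-grandoffspring = 1/8 (three parent–offspring links: r = (1/2)^3 = 1/8).
Hamilton's rule with n recipients of equal r: n·r·B > C, so B > C/(n·r) = 0.251/(4·0.125) = 0.502.

0.502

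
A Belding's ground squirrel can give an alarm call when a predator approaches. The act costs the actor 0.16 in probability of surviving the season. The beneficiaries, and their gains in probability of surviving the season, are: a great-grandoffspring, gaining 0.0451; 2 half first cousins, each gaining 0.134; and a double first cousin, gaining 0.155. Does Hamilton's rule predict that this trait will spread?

Hamilton's rule: the trait is favored when the sum of r·B over every recipient exceeds the actor's cost C.
r to a great-grandoffspring = 0.125 (three parent–offspring links: r = (1/2)^3 = 1/8).
r to a half first cousin = 1/16 (half first cousins share one grandparent — one path of length 4: r = (1/2)^4 = 1/16).
r to a double first cousin = 1/4 (double first cousins share both grandparent pairs — four paths of length 4: r = 4·(1/2)^4 = 1/4).
Summing one r·B term per recipient: 1·0.125·0.0451 + 2·0.0625·0.134 + 1·0.25·0.155 = 0.0611375.
0.0611375 < 0.16: the indirect benefit is less than the cost.

No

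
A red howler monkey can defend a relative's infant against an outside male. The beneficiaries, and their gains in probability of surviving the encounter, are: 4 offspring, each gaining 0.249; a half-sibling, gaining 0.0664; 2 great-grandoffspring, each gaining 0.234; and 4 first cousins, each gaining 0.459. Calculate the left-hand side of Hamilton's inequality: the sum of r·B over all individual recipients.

r to an offspring = 0.5 (one parent–offspring link: r = (1/2)^1 = 1/2).
r to a half-sibling = 1/4 (half-sibs share one parent — one path of length 2: r = (1/2)^2 = 1/4).
r to a great-grandoffspring = 0.125 (three parent–offspring links: r = (1/2)^3 = 1/8).
r to a first cousin = 0.125 (first cousins share one grandparent pair — two paths of length 4: r = 2·(1/2)^4 = 1/8).
Summing one r·B term per recipient: 4·0.5·0.249 + 1·0.25·0.0664 + 2·0.125·0.234 + 4·0.125·0.459 = 0.8026.

0.8026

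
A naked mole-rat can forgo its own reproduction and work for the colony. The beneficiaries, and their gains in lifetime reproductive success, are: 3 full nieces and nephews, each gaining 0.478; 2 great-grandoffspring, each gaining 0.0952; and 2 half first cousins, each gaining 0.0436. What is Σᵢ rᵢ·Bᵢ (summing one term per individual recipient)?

r to a full niece or nephew = 0.25 (full aunt/uncle↔niece/nephew: two paths of length 3 through the shared grandparent pair: r = 2·(1/2)^3 = 1/4).
r to a great-grandoffspring = 1/8 (three parent–offspring links: r = (1/2)^3 = 1/8).
r to a half first cousin = 0.0625 (half first cousins share one grandparent — one path of length 4: r = (1/2)^4 = 1/16).
Summing one r·B term per recipient: 3·0.25·0.478 + 2·0.125·0.0952 + 2·0.0625·0.0436 = 0.38775.

0.38775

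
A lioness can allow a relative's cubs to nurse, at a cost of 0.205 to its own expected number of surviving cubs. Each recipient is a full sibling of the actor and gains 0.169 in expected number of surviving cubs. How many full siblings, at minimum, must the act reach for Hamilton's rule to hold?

r to a full sibling = 0.5 (full sibs share both parents — two paths of length 2: r = 2·(1/2)^2 = 1/2).
Hamilton's rule: n·r·B > C  ⇒  n > C/(r·B) = 0.205/(0.5·0.169) = 2.426.
The smallest integer exceeding 2.426 is 3.

3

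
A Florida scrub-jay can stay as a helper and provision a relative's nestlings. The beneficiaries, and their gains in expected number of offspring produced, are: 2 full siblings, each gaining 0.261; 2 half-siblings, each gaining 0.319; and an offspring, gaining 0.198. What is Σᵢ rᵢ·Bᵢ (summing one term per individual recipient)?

0.5195

r to a full sibling = 1/2 (full sibs share both parents — two paths of length 2: r = 2·(1/2)^2 = 1/2).
r to a half-sibling = 0.25 (half-sibs share one parent — one path of length 2: r = (1/2)^2 = 1/4).
r to an offspring = 1/2 (one parent–offspring link: r = (1/2)^1 = 1/2).
Summing one r·B term per recipient: 2·0.5·0.261 + 2·0.25·0.319 + 1·0.5·0.198 = 0.5195.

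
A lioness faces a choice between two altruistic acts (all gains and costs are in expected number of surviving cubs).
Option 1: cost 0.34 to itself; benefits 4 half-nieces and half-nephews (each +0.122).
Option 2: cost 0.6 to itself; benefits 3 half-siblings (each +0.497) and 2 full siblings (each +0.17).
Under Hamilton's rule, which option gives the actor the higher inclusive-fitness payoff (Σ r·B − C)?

Option 1: r to a half-niece or half-nephew = 0.125.
Option 1: Σ r·B − C = (4·0.125·0.122) − 0.34 = -0.279.
Option 2: r to a half-sibling = 0.25.
Option 2: r to a full sibling = 0.5.
Option 2: Σ r·B − C = (3·0.25·0.497 + 2·0.5·0.17) − 0.6 = -0.05725.
Option 2 has the higher net inclusive-fitness payoff.

Option 2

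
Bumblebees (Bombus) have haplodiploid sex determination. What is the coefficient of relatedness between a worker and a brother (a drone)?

0.25

Her haploid brother carries none of their father's genes and a random half of their mother's genome; that half matches the maternal half of her own genome with probability 1/2: r = 1/2 · 1/2 = 1/4.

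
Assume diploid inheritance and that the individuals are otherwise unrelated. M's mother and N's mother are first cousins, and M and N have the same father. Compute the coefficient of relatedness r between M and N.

0.28125

Relatedness sums over independent paths through distinct common ancestors.
M and N are related in two ways: second cousins through their mothers (r = 1/32) and half-sibs through their shared father (r = 1/4).
r = 1/32 + 1/4 = 9/32 = 0.28125.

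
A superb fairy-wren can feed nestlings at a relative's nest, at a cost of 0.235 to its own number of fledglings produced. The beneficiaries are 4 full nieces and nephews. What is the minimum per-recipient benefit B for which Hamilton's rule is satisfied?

r to a full niece or nephew = 0.25 (full aunt/uncle↔niece/nephew: two paths of length 3 through the shared grandparent pair: r = 2·(1/2)^3 = 1/4).
Hamilton's rule with n recipients of equal r: n·r·B > C, so B > C/(n·r) = 0.235/(4·0.25) = 0.235.

0.235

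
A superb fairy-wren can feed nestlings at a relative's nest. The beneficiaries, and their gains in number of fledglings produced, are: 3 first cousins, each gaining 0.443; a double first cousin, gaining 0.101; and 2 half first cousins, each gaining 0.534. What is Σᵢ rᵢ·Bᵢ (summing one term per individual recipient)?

0.258125

r to a first cousin = 0.125 (first cousins share one grandparent pair — two paths of length 4: r = 2·(1/2)^4 = 1/8).
r to a double first cousin = 1/4 (double first cousins share both grandparent pairs — four paths of length 4: r = 4·(1/2)^4 = 1/4).
r to a half first cousin = 0.0625 (half first cousins share one grandparent — one path of length 4: r = (1/2)^4 = 1/16).
Summing one r·B term per recipient: 3·0.125·0.443 + 1·0.25·0.101 + 2·0.0625·0.534 = 0.258125.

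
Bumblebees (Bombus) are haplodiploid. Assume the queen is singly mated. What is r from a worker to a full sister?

Haplodiploid full sisters inherit their father's entire haploid genome identically (contributing 1/2) and on average half of their mother's contribution (1/2 · 1/2 = 1/4); r = 1/2 + 1/4 = 3/4.

0.75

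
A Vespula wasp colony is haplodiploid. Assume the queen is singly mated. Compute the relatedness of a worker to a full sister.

Haplodiploid full sisters inherit their father's entire haploid genome identically (contributing 1/2) and on average half of their mother's contribution (1/2 · 1/2 = 1/4); r = 1/2 + 1/4 = 3/4.

0.75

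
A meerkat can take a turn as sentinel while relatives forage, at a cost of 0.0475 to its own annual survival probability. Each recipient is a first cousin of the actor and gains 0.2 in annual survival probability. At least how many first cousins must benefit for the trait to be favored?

2

r to a first cousin = 0.125 (first cousins share one grandparent pair — two paths of length 4: r = 2·(1/2)^4 = 1/8).
Hamilton's rule: n·r·B > C  ⇒  n > C/(r·B) = 0.0475/(0.125·0.2) = 1.9.
The smallest integer exceeding 1.9 is 2.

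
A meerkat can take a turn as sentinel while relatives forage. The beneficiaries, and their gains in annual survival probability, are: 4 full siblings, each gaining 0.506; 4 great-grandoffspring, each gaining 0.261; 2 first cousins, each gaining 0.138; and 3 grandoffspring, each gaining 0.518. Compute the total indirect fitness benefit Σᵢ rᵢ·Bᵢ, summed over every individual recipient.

r to a full sibling = 1/2 (full sibs share both parents — two paths of length 2: r = 2·(1/2)^2 = 1/2).
r to a great-grandoffspring = 0.125 (three parent–offspring links: r = (1/2)^3 = 1/8).
r to a first cousin = 1/8 (first cousins share one grandparent pair — two paths of length 4: r = 2·(1/2)^4 = 1/8).
r to a grandoffspring = 0.25 (two parent–offspring links: r = (1/2)^2 = 1/4).
Summing one r·B term per recipient: 4·0.5·0.506 + 4·0.125·0.261 + 2·0.125·0.138 + 3·0.25·0.518 = 1.5655.

1.5655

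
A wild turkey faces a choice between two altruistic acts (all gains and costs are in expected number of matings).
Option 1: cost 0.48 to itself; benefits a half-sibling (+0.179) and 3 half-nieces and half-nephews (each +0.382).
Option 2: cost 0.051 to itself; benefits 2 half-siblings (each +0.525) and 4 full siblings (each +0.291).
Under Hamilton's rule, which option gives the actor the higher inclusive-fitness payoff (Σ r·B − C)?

Option 2

Option 1: r to a half-sibling = 0.25.
Option 1: r to a half-niece or half-nephew = 0.125.
Option 1: Σ r·B − C = (1·0.25·0.179 + 3·0.125·0.382) − 0.48 = -0.292.
Option 2: r to a half-sibling = 0.25.
Option 2: r to a full sibling = 0.5.
Option 2: Σ r·B − C = (2·0.25·0.525 + 4·0.5·0.291) − 0.051 = 0.7935.
Option 2 has the higher net inclusive-fitness payoff.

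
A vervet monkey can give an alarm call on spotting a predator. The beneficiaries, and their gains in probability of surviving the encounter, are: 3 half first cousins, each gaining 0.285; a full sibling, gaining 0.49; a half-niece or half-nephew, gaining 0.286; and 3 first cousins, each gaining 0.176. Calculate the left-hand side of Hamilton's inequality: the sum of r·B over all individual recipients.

0.4001875

r to a half first cousin = 1/16 (half first cousins share one grandparent — one path of length 4: r = (1/2)^4 = 1/16).
r to a full sibling = 0.5 (full sibs share both parents — two paths of length 2: r = 2·(1/2)^2 = 1/2).
r to a half-niece or half-nephew = 0.125 (half-aunt/uncle↔niece/nephew: one path of length 3: r = (1/2)^3 = 1/8).
r to a first cousin = 0.125 (first cousins share one grandparent pair — two paths of length 4: r = 2·(1/2)^4 = 1/8).
Summing one r·B term per recipient: 3·0.0625·0.285 + 1·0.5·0.49 + 1·0.125·0.286 + 3·0.125·0.176 = 0.4001875.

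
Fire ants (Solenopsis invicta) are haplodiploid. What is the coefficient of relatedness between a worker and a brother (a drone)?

Her haploid brother carries none of their father's genes and a random half of their mother's genome; that half matches the maternal half of her own genome with probability 1/2: r = 1/2 · 1/2 = 1/4.

0.25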